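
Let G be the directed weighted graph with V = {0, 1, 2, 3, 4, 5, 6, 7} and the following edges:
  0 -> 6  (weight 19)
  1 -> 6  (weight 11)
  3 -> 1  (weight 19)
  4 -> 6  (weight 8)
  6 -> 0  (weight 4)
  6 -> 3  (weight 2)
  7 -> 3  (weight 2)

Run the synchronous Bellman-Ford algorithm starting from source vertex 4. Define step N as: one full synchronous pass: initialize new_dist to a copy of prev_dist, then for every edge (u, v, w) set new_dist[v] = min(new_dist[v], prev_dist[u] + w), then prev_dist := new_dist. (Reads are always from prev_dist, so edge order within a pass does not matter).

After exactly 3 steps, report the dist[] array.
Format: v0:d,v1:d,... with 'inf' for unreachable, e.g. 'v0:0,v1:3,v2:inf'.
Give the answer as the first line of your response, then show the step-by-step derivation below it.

v0:12,v1:29,v2:inf,v3:10,v4:0,v5:inf,v6:8,v7:inf

step 1: dist = v0:inf,v1:inf,v2:inf,v3:inf,v4:0,v5:inf,v6:8,v7:inf
step 2: dist = v0:12,v1:inf,v2:inf,v3:10,v4:0,v5:inf,v6:8,v7:inf
step 3: dist = v0:12,v1:29,v2:inf,v3:10,v4:0,v5:inf,v6:8,v7:inf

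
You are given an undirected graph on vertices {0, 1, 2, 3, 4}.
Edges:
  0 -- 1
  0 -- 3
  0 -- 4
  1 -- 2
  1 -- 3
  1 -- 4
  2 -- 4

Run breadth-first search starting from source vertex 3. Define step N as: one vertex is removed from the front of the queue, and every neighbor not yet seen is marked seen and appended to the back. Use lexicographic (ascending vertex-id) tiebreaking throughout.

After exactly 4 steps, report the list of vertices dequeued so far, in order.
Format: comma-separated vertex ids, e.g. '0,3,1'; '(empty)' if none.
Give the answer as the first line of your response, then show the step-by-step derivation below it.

3,0,1,4

step 1: dequeue 3; queue=[0,1]; order=3
step 2: dequeue 0; queue=[1,4]; order=3,0
step 3: dequeue 1; queue=[4,2]; order=3,0,1
step 4: dequeue 4; queue=[2]; order=3,0,1,4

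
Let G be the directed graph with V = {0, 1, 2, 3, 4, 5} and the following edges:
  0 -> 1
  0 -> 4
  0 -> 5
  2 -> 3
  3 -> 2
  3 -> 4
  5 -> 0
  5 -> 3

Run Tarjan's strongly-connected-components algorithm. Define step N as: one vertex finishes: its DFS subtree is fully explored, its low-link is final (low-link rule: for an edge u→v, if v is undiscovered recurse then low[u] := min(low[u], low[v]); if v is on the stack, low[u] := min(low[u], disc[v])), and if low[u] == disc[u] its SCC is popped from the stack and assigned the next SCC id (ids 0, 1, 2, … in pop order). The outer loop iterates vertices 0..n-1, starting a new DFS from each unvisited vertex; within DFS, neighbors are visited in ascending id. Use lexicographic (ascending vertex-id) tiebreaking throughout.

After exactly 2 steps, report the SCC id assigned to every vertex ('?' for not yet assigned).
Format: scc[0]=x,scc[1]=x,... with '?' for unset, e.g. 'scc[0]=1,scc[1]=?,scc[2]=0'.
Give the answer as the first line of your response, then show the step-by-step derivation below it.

scc[0]=?,scc[1]=0,scc[2]=?,scc[3]=?,scc[4]=1,scc[5]=?

step 1: low=(low[0]=0,low[1]=1,low[2]=?,low[3]=?,low[4]=?,low[5]=?); scc=(scc[0]=?,scc[1]=0,scc[2]=?,scc[3]=?,scc[4]=?,scc[5]=?)
step 2: low=(low[0]=0,low[1]=1,low[2]=?,low[3]=?,low[4]=2,low[5]=?); scc=(scc[0]=?,scc[1]=0,scc[2]=?,scc[3]=?,scc[4]=1,scc[5]=?)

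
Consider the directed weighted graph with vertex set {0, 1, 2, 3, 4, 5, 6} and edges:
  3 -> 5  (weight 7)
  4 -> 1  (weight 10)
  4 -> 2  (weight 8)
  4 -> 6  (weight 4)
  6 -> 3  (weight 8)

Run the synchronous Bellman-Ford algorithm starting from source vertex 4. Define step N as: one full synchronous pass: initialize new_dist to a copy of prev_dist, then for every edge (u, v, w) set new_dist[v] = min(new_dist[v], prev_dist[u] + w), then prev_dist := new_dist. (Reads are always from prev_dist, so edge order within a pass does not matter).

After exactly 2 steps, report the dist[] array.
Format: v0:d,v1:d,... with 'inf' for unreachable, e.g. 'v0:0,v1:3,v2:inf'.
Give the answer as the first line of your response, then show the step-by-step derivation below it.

v0:inf,v1:10,v2:8,v3:12,v4:0,v5:inf,v6:4

step 1: dist = v0:inf,v1:10,v2:8,v3:inf,v4:0,v5:inf,v6:4
step 2: dist = v0:inf,v1:10,v2:8,v3:12,v4:0,v5:inf,v6:4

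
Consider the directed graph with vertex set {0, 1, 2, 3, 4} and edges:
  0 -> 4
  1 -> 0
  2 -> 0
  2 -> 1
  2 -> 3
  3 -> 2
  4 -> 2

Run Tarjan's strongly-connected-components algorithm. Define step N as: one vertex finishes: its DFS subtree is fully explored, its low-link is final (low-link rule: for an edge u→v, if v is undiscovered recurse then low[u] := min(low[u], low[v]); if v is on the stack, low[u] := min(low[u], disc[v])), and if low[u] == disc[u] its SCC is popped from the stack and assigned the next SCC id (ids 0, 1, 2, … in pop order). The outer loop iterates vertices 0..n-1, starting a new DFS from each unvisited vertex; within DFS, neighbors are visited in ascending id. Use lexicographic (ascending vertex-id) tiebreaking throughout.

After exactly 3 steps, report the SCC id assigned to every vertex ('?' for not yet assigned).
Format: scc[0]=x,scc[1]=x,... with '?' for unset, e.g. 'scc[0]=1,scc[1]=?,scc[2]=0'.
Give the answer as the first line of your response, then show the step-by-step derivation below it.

scc[0]=?,scc[1]=?,scc[2]=?,scc[3]=?,scc[4]=?

step 1: low=(low[0]=0,low[1]=0,low[2]=0,low[3]=?,low[4]=1); scc=(scc[0]=?,scc[1]=?,scc[2]=?,scc[3]=?,scc[4]=?)
step 2: low=(low[0]=0,low[1]=0,low[2]=0,low[3]=2,low[4]=1); scc=(scc[0]=?,scc[1]=?,scc[2]=?,scc[3]=?,scc[4]=?)
step 3: low=(low[0]=0,low[1]=0,low[2]=0,low[3]=2,low[4]=1); scc=(scc[0]=?,scc[1]=?,scc[2]=?,scc[3]=?,scc[4]=?)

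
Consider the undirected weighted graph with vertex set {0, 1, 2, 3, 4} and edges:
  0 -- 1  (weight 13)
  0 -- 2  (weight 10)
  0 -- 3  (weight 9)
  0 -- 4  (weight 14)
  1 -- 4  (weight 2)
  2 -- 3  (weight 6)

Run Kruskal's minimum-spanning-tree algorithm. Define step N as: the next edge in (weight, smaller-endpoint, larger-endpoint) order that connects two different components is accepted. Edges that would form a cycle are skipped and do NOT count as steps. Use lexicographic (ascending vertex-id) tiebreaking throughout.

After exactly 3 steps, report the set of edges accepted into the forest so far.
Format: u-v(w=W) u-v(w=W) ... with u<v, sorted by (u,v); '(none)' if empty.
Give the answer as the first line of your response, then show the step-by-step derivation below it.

0-3(w=9) 1-4(w=2) 2-3(w=6)

step 1: add edge 1-4 (w=2); MST = {1-4(w=2)}
step 2: add edge 2-3 (w=6); MST = {1-4(w=2) 2-3(w=6)}
step 3: add edge 0-3 (w=9); MST = {0-3(w=9) 1-4(w=2) 2-3(w=6)}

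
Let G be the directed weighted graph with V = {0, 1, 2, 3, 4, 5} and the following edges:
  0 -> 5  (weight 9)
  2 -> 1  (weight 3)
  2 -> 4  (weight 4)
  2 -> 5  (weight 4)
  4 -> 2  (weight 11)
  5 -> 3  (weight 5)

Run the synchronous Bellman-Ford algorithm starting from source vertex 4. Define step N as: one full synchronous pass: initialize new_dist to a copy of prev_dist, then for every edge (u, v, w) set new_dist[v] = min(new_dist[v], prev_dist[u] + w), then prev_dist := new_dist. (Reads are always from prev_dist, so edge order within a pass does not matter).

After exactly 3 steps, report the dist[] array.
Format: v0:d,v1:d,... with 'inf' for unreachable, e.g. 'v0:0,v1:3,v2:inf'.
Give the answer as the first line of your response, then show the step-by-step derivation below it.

v0:inf,v1:14,v2:11,v3:20,v4:0,v5:15

step 1: dist = v0:inf,v1:inf,v2:11,v3:inf,v4:0,v5:inf
step 2: dist = v0:inf,v1:14,v2:11,v3:inf,v4:0,v5:15
step 3: dist = v0:inf,v1:14,v2:11,v3:20,v4:0,v5:15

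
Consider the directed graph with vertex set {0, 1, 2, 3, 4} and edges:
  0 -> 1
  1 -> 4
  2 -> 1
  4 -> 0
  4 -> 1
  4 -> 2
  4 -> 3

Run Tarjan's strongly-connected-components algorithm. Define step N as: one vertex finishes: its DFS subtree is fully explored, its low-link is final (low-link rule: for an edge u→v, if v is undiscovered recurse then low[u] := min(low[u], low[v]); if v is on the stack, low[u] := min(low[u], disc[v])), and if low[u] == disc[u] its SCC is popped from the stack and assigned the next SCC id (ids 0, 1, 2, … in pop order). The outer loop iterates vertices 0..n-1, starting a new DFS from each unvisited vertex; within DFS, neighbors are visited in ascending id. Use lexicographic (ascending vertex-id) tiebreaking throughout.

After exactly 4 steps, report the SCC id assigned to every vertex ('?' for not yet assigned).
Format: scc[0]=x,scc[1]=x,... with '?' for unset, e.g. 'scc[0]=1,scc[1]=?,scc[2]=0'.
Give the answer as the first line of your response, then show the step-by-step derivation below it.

scc[0]=?,scc[1]=?,scc[2]=?,scc[3]=0,scc[4]=?

step 1: low=(low[0]=0,low[1]=1,low[2]=1,low[3]=?,low[4]=0); scc=(scc[0]=?,scc[1]=?,scc[2]=?,scc[3]=?,scc[4]=?)
step 2: low=(low[0]=0,low[1]=1,low[2]=1,low[3]=4,low[4]=0); scc=(scc[0]=?,scc[1]=?,scc[2]=?,scc[3]=0,scc[4]=?)
step 3: low=(low[0]=0,low[1]=1,low[2]=1,low[3]=4,low[4]=0); scc=(scc[0]=?,scc[1]=?,scc[2]=?,scc[3]=0,scc[4]=?)
step 4: low=(low[0]=0,low[1]=0,low[2]=1,low[3]=4,low[4]=0); scc=(scc[0]=?,scc[1]=?,scc[2]=?,scc[3]=0,scc[4]=?)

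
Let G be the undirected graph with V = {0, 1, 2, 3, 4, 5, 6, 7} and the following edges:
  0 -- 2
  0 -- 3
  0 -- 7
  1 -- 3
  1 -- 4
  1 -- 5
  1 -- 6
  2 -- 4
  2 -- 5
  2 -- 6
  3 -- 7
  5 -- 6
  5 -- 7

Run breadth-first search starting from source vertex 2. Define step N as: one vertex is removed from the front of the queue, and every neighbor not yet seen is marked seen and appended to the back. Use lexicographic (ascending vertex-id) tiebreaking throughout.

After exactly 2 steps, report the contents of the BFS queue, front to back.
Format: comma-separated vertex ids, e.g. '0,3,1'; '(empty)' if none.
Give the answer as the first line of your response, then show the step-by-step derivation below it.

4,5,6,3,7

step 1: dequeue 2; queue=[0,4,5,6]; order=2
step 2: dequeue 0; queue=[4,5,6,3,7]; order=2,0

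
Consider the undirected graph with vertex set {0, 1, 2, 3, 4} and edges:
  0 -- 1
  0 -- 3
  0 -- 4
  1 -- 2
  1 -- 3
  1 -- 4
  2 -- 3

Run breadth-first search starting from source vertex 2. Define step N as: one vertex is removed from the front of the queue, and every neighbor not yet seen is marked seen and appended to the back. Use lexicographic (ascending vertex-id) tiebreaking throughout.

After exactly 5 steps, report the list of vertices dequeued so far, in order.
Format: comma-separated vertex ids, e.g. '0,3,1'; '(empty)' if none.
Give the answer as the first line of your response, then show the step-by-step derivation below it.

2,1,3,0,4

step 1: dequeue 2; queue=[1,3]; order=2
step 2: dequeue 1; queue=[3,0,4]; order=2,1
step 3: dequeue 3; queue=[0,4]; order=2,1,3
step 4: dequeue 0; queue=[4]; order=2,1,3,0
step 5: dequeue 4; queue=[(empty)]; order=2,1,3,0,4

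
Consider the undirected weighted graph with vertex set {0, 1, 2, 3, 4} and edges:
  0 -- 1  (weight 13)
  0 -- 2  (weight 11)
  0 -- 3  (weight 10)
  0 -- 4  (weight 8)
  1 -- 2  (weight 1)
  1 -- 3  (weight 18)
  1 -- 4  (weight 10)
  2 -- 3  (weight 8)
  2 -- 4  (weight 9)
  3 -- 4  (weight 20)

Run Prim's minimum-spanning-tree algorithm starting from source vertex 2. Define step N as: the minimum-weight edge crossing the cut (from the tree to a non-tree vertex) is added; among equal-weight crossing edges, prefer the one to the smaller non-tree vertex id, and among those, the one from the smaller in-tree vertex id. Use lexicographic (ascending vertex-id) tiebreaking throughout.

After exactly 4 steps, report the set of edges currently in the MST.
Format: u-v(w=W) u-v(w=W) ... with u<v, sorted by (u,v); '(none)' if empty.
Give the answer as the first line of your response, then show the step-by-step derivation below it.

0-4(w=8) 1-2(w=1) 2-3(w=8) 2-4(w=9)

step 1: add edge 1-2 (w=1); MST = {1-2(w=1)}
step 2: add edge 2-3 (w=8); MST = {1-2(w=1) 2-3(w=8)}
step 3: add edge 2-4 (w=9); MST = {1-2(w=1) 2-3(w=8) 2-4(w=9)}
step 4: add edge 0-4 (w=8); MST = {0-4(w=8) 1-2(w=1) 2-3(w=8) 2-4(w=9)}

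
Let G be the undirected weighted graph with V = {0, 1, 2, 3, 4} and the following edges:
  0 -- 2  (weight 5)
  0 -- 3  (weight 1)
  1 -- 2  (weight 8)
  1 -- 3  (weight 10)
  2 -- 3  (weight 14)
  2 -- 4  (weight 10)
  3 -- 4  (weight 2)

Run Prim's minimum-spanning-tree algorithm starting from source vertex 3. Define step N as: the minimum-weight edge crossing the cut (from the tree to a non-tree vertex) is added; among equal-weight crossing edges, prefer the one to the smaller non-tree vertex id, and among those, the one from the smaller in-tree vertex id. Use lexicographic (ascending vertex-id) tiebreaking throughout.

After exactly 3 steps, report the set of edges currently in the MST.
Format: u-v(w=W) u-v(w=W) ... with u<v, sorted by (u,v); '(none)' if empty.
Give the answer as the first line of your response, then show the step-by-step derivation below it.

0-2(w=5) 0-3(w=1) 3-4(w=2)

step 1: add edge 0-3 (w=1); MST = {0-3(w=1)}
step 2: add edge 3-4 (w=2); MST = {0-3(w=1) 3-4(w=2)}
step 3: add edge 0-2 (w=5); MST = {0-2(w=5) 0-3(w=1) 3-4(w=2)}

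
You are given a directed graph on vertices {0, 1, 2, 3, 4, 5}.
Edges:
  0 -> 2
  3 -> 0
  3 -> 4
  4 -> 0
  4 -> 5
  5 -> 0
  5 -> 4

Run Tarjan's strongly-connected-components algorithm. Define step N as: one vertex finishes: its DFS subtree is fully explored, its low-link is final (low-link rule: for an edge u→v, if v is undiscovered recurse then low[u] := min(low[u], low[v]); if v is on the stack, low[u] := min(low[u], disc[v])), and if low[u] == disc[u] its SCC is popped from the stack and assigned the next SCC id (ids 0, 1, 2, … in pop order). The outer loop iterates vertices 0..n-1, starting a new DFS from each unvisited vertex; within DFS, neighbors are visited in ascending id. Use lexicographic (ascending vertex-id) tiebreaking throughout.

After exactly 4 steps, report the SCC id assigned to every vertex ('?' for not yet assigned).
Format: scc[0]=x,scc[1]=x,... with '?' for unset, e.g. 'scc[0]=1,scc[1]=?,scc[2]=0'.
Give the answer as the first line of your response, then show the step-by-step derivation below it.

scc[0]=1,scc[1]=2,scc[2]=0,scc[3]=?,scc[4]=?,scc[5]=?

step 1: low=(low[0]=0,low[1]=?,low[2]=1,low[3]=?,low[4]=?,low[5]=?); scc=(scc[0]=?,scc[1]=?,scc[2]=0,scc[3]=?,scc[4]=?,scc[5]=?)
step 2: low=(low[0]=0,low[1]=?,low[2]=1,low[3]=?,low[4]=?,low[5]=?); scc=(scc[0]=1,scc[1]=?,scc[2]=0,scc[3]=?,scc[4]=?,scc[5]=?)
step 3: low=(low[0]=0,low[1]=2,low[2]=1,low[3]=?,low[4]=?,low[5]=?); scc=(scc[0]=1,scc[1]=2,scc[2]=0,scc[3]=?,scc[4]=?,scc[5]=?)
step 4: low=(low[0]=0,low[1]=2,low[2]=1,low[3]=3,low[4]=4,low[5]=4); scc=(scc[0]=1,scc[1]=2,scc[2]=0,scc[3]=?,scc[4]=?,scc[5]=?)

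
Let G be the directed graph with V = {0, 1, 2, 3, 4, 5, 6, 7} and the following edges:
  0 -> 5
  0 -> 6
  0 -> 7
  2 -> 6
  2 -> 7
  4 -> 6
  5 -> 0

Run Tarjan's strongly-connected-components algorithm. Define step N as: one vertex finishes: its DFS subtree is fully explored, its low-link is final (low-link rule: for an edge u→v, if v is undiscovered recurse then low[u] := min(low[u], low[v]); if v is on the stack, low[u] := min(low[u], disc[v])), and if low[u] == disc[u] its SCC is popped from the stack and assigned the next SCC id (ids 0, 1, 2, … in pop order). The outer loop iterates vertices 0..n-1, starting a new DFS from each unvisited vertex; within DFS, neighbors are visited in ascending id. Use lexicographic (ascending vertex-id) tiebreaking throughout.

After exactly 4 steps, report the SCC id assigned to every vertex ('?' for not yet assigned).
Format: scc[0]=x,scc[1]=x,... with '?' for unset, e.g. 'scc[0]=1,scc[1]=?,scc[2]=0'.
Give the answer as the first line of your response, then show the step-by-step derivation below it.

scc[0]=2,scc[1]=?,scc[2]=?,scc[3]=?,scc[4]=?,scc[5]=2,scc[6]=0,scc[7]=1

step 1: low=(low[0]=0,low[1]=?,low[2]=?,low[3]=?,low[4]=?,low[5]=0,low[6]=?,low[7]=?); scc=(scc[0]=?,scc[1]=?,scc[2]=?,scc[3]=?,scc[4]=?,scc[5]=?,scc[6]=?,scc[7]=?)
step 2: low=(low[0]=0,low[1]=?,low[2]=?,low[3]=?,low[4]=?,low[5]=0,low[6]=2,low[7]=?); scc=(scc[0]=?,scc[1]=?,scc[2]=?,scc[3]=?,scc[4]=?,scc[5]=?,scc[6]=0,scc[7]=?)
step 3: low=(low[0]=0,low[1]=?,low[2]=?,low[3]=?,low[4]=?,low[5]=0,low[6]=2,low[7]=3); scc=(scc[0]=?,scc[1]=?,scc[2]=?,scc[3]=?,scc[4]=?,scc[5]=?,scc[6]=0,scc[7]=1)
step 4: low=(low[0]=0,low[1]=?,low[2]=?,low[3]=?,low[4]=?,low[5]=0,low[6]=2,low[7]=3); scc=(scc[0]=2,scc[1]=?,scc[2]=?,scc[3]=?,scc[4]=?,scc[5]=2,scc[6]=0,scc[7]=1)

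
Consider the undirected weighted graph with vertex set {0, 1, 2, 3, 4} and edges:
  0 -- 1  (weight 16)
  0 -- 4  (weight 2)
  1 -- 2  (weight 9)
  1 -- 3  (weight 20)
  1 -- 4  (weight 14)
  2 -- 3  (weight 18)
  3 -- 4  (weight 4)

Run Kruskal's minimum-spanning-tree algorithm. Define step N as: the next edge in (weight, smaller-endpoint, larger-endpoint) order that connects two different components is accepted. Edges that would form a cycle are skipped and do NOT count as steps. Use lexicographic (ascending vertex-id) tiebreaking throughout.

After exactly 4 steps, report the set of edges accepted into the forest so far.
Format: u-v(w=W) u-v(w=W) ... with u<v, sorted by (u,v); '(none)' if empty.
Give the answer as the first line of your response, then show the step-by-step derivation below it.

0-4(w=2) 1-2(w=9) 1-4(w=14) 3-4(w=4)

step 1: add edge 0-4 (w=2); MST = {0-4(w=2)}
step 2: add edge 3-4 (w=4); MST = {0-4(w=2) 3-4(w=4)}
step 3: add edge 1-2 (w=9); MST = {0-4(w=2) 1-2(w=9) 3-4(w=4)}
step 4: add edge 1-4 (w=14); MST = {0-4(w=2) 1-2(w=9) 1-4(w=14) 3-4(w=4)}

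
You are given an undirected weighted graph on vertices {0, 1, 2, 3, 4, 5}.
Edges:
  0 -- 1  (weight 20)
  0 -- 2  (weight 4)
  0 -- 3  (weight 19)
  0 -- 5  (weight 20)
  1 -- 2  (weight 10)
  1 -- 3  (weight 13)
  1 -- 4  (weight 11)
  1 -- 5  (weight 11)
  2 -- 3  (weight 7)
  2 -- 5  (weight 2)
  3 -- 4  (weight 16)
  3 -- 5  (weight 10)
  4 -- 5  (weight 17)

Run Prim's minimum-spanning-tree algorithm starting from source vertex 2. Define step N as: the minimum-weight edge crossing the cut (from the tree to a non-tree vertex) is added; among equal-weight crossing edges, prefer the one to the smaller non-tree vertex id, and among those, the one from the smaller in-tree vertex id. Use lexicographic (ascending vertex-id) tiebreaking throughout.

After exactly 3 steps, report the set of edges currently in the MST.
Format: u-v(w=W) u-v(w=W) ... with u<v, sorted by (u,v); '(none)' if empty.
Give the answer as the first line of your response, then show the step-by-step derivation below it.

0-2(w=4) 2-3(w=7) 2-5(w=2)

step 1: add edge 2-5 (w=2); MST = {2-5(w=2)}
step 2: add edge 0-2 (w=4); MST = {0-2(w=4) 2-5(w=2)}
step 3: add edge 2-3 (w=7); MST = {0-2(w=4) 2-3(w=7) 2-5(w=2)}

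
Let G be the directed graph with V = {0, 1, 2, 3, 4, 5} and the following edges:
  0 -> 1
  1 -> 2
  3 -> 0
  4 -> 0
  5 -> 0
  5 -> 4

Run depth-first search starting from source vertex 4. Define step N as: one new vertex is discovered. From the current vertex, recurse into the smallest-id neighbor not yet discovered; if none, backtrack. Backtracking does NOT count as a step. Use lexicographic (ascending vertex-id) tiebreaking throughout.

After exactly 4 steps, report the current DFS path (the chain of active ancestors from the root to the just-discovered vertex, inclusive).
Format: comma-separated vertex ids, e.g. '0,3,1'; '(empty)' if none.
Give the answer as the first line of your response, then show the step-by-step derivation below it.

4,0,1,2

step 1: discover 4; path=4; order=4
step 2: discover 0; path=4>0; order=4,0
step 3: discover 1; path=4>0>1; order=4,0,1
step 4: discover 2; path=4>0>1>2; order=4,0,1,2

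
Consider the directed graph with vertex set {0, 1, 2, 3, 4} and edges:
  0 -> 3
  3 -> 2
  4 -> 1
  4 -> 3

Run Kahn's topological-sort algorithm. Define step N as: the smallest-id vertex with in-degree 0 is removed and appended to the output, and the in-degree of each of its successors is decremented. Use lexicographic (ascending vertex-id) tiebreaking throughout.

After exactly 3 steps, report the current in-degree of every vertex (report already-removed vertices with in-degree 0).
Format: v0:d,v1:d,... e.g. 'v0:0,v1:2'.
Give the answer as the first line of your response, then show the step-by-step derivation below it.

v0:0,v1:0,v2:1,v3:0,v4:0

step 1: output 0; order=[0]; indeg=(0,1,1,1,0)
step 2: output 4; order=[0,4]; indeg=(0,0,1,0,0)
step 3: output 1; order=[0,4,1]; indeg=(0,0,1,0,0)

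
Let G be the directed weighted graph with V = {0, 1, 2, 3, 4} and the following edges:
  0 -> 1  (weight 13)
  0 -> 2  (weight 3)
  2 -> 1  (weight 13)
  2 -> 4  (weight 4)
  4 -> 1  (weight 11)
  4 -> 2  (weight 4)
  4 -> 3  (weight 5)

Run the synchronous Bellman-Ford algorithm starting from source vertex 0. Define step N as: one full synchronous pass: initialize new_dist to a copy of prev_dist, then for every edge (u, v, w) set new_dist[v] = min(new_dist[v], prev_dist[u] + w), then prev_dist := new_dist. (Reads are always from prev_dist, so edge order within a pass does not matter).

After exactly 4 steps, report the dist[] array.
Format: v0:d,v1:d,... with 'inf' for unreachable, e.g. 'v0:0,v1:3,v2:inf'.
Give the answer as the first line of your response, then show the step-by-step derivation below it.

v0:0,v1:13,v2:3,v3:12,v4:7

step 1: dist = v0:0,v1:13,v2:3,v3:inf,v4:inf
step 2: dist = v0:0,v1:13,v2:3,v3:inf,v4:7
step 3: dist = v0:0,v1:13,v2:3,v3:12,v4:7
step 4: dist = v0:0,v1:13,v2:3,v3:12,v4:7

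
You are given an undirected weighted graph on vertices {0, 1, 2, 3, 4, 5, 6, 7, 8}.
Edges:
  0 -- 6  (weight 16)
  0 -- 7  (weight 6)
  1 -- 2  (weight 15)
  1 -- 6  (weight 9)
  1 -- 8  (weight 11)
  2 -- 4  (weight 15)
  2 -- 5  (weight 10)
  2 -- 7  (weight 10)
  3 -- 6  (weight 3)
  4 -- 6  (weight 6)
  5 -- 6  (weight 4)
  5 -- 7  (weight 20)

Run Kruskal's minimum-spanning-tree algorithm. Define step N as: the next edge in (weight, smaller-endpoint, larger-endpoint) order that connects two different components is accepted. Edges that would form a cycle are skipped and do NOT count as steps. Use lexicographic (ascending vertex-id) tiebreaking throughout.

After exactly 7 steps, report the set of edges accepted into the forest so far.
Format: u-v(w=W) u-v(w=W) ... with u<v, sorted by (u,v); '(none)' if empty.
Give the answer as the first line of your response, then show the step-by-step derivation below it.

0-7(w=6) 1-6(w=9) 2-5(w=10) 2-7(w=10) 3-6(w=3) 4-6(w=6) 5-6(w=4)

step 1: add edge 3-6 (w=3); MST = {3-6(w=3)}
step 2: add edge 5-6 (w=4); MST = {3-6(w=3) 5-6(w=4)}
step 3: add edge 0-7 (w=6); MST = {0-7(w=6) 3-6(w=3) 5-6(w=4)}
step 4: add edge 4-6 (w=6); MST = {0-7(w=6) 3-6(w=3) 4-6(w=6) 5-6(w=4)}
step 5: add edge 1-6 (w=9); MST = {0-7(w=6) 1-6(w=9) 3-6(w=3) 4-6(w=6) 5-6(w=4)}
step 6: add edge 2-5 (w=10); MST = {0-7(w=6) 1-6(w=9) 2-5(w=10) 3-6(w=3) 4-6(w=6) 5-6(w=4)}
step 7: add edge 2-7 (w=10); MST = {0-7(w=6) 1-6(w=9) 2-5(w=10) 2-7(w=10) 3-6(w=3) 4-6(w=6) 5-6(w=4)}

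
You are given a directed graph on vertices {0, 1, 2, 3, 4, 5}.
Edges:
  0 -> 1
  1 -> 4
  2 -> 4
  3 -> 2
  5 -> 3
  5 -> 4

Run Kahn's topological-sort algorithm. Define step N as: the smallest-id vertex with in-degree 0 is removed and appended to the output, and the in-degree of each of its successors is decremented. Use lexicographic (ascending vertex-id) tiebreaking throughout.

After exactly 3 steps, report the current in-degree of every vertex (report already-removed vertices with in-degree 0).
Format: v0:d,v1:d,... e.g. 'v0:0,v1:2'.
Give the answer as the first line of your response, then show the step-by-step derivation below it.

v0:0,v1:0,v2:1,v3:0,v4:1,v5:0

step 1: output 0; order=[0]; indeg=(0,0,1,1,3,0)
step 2: output 1; order=[0,1]; indeg=(0,0,1,1,2,0)
step 3: output 5; order=[0,1,5]; indeg=(0,0,1,0,1,0)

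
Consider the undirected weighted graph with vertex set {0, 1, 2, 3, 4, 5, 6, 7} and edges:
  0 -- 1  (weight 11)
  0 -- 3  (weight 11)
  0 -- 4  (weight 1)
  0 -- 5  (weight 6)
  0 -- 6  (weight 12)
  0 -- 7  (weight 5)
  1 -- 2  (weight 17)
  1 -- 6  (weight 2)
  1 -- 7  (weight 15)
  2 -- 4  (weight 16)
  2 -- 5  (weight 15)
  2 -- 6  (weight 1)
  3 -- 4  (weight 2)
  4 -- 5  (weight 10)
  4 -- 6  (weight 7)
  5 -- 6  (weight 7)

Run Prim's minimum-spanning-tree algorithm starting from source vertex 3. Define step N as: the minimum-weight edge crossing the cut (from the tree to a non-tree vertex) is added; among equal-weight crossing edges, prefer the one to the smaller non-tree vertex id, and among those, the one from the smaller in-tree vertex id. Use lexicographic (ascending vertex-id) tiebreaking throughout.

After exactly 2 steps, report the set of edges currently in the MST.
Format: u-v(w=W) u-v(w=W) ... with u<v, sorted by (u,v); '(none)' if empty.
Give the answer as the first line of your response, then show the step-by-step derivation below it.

0-4(w=1) 3-4(w=2)

step 1: add edge 3-4 (w=2); MST = {3-4(w=2)}
step 2: add edge 0-4 (w=1); MST = {0-4(w=1) 3-4(w=2)}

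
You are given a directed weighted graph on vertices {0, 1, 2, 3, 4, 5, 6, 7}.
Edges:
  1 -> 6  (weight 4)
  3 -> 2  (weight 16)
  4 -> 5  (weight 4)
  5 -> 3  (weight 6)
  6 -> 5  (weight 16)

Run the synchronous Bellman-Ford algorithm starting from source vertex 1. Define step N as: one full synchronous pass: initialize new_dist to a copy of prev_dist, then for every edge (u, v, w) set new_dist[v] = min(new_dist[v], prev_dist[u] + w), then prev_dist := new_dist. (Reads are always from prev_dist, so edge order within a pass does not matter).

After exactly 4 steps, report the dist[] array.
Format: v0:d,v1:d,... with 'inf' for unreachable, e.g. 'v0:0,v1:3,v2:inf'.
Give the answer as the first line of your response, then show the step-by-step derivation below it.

v0:inf,v1:0,v2:42,v3:26,v4:inf,v5:20,v6:4,v7:inf

step 1: dist = v0:inf,v1:0,v2:inf,v3:inf,v4:inf,v5:inf,v6:4,v7:inf
step 2: dist = v0:inf,v1:0,v2:inf,v3:inf,v4:inf,v5:20,v6:4,v7:inf
step 3: dist = v0:inf,v1:0,v2:inf,v3:26,v4:inf,v5:20,v6:4,v7:inf
step 4: dist = v0:inf,v1:0,v2:42,v3:26,v4:inf,v5:20,v6:4,v7:inf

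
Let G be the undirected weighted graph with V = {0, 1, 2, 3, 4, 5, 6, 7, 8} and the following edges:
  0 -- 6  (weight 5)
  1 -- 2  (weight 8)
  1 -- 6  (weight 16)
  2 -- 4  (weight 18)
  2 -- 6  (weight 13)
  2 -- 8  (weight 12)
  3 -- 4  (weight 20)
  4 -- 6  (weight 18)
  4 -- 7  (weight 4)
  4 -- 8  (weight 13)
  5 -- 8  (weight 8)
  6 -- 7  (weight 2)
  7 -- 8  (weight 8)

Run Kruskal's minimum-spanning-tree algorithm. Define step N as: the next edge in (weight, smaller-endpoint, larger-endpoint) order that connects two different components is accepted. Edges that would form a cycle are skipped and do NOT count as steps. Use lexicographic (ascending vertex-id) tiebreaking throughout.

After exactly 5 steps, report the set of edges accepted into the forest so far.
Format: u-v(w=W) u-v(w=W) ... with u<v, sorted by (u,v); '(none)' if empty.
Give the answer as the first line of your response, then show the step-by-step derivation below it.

0-6(w=5) 1-2(w=8) 4-7(w=4) 5-8(w=8) 6-7(w=2)

step 1: add edge 6-7 (w=2); MST = {6-7(w=2)}
step 2: add edge 4-7 (w=4); MST = {4-7(w=4) 6-7(w=2)}
step 3: add edge 0-6 (w=5); MST = {0-6(w=5) 4-7(w=4) 6-7(w=2)}
step 4: add edge 1-2 (w=8); MST = {0-6(w=5) 1-2(w=8) 4-7(w=4) 6-7(w=2)}
step 5: add edge 5-8 (w=8); MST = {0-6(w=5) 1-2(w=8) 4-7(w=4) 5-8(w=8) 6-7(w=2)}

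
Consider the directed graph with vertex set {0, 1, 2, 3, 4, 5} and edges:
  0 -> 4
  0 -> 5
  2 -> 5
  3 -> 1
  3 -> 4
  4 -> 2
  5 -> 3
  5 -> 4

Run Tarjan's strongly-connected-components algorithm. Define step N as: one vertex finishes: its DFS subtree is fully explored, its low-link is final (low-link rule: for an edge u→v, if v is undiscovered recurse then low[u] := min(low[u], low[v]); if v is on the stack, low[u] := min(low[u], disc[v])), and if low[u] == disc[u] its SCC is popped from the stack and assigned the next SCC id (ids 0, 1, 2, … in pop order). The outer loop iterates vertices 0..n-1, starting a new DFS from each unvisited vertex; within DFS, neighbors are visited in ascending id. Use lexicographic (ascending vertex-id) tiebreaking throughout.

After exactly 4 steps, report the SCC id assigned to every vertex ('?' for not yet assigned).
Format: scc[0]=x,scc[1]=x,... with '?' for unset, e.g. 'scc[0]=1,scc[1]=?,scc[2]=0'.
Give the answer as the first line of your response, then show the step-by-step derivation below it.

scc[0]=?,scc[1]=0,scc[2]=?,scc[3]=?,scc[4]=?,scc[5]=?

step 1: low=(low[0]=0,low[1]=5,low[2]=2,low[3]=4,low[4]=1,low[5]=3); scc=(scc[0]=?,scc[1]=0,scc[2]=?,scc[3]=?,scc[4]=?,scc[5]=?)
step 2: low=(low[0]=0,low[1]=5,low[2]=2,low[3]=1,low[4]=1,low[5]=3); scc=(scc[0]=?,scc[1]=0,scc[2]=?,scc[3]=?,scc[4]=?,scc[5]=?)
step 3: low=(low[0]=0,low[1]=5,low[2]=2,low[3]=1,low[4]=1,low[5]=1); scc=(scc[0]=?,scc[1]=0,scc[2]=?,scc[3]=?,scc[4]=?,scc[5]=?)
step 4: low=(low[0]=0,low[1]=5,low[2]=1,low[3]=1,low[4]=1,low[5]=1); scc=(scc[0]=?,scc[1]=0,scc[2]=?,scc[3]=?,scc[4]=?,scc[5]=?)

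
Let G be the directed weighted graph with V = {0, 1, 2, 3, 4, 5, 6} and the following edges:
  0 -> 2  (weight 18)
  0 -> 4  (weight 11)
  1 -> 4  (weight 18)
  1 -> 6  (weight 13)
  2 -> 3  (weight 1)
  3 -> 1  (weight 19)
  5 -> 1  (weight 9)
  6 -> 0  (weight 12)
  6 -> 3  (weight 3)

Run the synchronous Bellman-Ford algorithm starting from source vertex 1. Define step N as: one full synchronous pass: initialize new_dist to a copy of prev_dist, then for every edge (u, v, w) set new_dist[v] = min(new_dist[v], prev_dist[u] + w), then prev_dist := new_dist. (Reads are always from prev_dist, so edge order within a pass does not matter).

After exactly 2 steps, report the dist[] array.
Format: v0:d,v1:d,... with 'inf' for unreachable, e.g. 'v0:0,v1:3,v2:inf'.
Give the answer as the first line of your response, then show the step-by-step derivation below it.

v0:25,v1:0,v2:inf,v3:16,v4:18,v5:inf,v6:13

step 1: dist = v0:inf,v1:0,v2:inf,v3:inf,v4:18,v5:inf,v6:13
step 2: dist = v0:25,v1:0,v2:inf,v3:16,v4:18,v5:inf,v6:13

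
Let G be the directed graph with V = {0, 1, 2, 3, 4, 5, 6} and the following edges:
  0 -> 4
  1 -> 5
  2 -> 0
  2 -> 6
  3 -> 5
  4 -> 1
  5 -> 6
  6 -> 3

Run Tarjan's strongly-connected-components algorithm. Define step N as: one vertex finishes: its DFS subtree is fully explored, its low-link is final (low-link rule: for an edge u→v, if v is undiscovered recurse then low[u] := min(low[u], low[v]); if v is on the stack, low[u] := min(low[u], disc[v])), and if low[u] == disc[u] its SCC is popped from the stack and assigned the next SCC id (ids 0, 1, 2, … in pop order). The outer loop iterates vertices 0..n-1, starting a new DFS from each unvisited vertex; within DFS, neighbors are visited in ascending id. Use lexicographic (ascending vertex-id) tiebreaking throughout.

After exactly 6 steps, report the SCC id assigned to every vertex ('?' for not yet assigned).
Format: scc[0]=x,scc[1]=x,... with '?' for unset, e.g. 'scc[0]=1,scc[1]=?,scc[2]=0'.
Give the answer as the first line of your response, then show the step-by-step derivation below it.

scc[0]=3,scc[1]=1,scc[2]=?,scc[3]=0,scc[4]=2,scc[5]=0,scc[6]=0

step 1: low=(low[0]=0,low[1]=2,low[2]=?,low[3]=3,low[4]=1,low[5]=3,low[6]=4); scc=(scc[0]=?,scc[1]=?,scc[2]=?,scc[3]=?,scc[4]=?,scc[5]=?,scc[6]=?)
step 2: low=(low[0]=0,low[1]=2,low[2]=?,low[3]=3,low[4]=1,low[5]=3,low[6]=3); scc=(scc[0]=?,scc[1]=?,scc[2]=?,scc[3]=?,scc[4]=?,scc[5]=?,scc[6]=?)
step 3: low=(low[0]=0,low[1]=2,low[2]=?,low[3]=3,low[4]=1,low[5]=3,low[6]=3); scc=(scc[0]=?,scc[1]=?,scc[2]=?,scc[3]=0,scc[4]=?,scc[5]=0,scc[6]=0)
step 4: low=(low[0]=0,low[1]=2,low[2]=?,low[3]=3,low[4]=1,low[5]=3,low[6]=3); scc=(scc[0]=?,scc[1]=1,scc[2]=?,scc[3]=0,scc[4]=?,scc[5]=0,scc[6]=0)
step 5: low=(low[0]=0,low[1]=2,low[2]=?,low[3]=3,low[4]=1,low[5]=3,low[6]=3); scc=(scc[0]=?,scc[1]=1,scc[2]=?,scc[3]=0,scc[4]=2,scc[5]=0,scc[6]=0)
step 6: low=(low[0]=0,low[1]=2,low[2]=?,low[3]=3,low[4]=1,low[5]=3,low[6]=3); scc=(scc[0]=3,scc[1]=1,scc[2]=?,scc[3]=0,scc[4]=2,scc[5]=0,scc[6]=0)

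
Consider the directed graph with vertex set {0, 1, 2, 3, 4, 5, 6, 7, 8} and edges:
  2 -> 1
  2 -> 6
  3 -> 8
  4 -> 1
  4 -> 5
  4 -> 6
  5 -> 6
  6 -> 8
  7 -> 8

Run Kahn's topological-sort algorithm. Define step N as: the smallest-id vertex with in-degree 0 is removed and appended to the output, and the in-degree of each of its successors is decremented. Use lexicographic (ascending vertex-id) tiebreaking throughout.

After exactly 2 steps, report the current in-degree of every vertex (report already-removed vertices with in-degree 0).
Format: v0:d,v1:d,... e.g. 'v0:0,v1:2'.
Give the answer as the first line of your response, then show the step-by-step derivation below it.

v0:0,v1:1,v2:0,v3:0,v4:0,v5:1,v6:2,v7:0,v8:3

step 1: output 0; order=[0]; indeg=(0,2,0,0,0,1,3,0,3)
step 2: output 2; order=[0,2]; indeg=(0,1,0,0,0,1,2,0,3)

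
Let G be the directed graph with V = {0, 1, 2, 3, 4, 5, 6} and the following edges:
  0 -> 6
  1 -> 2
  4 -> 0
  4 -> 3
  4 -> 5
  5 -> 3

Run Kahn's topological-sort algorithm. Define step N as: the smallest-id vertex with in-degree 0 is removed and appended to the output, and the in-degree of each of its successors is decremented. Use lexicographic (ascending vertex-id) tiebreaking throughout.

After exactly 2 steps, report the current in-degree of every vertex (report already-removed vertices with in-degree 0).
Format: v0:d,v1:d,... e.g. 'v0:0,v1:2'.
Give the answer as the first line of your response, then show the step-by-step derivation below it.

v0:1,v1:0,v2:0,v3:2,v4:0,v5:1,v6:1

step 1: output 1; order=[1]; indeg=(1,0,0,2,0,1,1)
step 2: output 2; order=[1,2]; indeg=(1,0,0,2,0,1,1)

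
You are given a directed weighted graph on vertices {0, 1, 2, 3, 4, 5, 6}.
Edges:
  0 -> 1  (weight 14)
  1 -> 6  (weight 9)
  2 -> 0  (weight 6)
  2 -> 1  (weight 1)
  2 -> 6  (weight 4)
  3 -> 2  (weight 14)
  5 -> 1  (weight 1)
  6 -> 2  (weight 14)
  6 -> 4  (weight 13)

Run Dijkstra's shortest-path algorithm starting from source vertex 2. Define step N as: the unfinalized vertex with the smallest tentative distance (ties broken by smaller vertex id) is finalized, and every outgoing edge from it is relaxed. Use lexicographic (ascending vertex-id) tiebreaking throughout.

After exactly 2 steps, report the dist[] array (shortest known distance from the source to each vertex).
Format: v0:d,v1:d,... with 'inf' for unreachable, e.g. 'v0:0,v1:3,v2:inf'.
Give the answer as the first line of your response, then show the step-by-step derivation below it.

v0:6,v1:1,v2:0,v3:inf,v4:inf,v5:inf,v6:4

step 1: dist = v0:6,v1:1,v2:0,v3:inf,v4:inf,v5:inf,v6:4
step 2: dist = v0:6,v1:1,v2:0,v3:inf,v4:inf,v5:inf,v6:4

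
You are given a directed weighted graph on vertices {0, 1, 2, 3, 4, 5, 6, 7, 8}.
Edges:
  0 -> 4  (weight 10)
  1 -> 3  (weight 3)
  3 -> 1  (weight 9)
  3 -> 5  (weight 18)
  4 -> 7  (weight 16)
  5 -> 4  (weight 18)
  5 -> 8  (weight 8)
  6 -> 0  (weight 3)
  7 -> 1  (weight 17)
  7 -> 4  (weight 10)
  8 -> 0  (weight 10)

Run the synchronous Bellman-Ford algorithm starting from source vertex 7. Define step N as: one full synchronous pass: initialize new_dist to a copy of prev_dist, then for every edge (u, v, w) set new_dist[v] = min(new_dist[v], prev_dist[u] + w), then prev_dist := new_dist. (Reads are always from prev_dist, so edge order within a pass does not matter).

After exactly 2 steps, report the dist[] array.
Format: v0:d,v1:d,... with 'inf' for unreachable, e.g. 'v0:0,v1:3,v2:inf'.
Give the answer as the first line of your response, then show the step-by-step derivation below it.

v0:inf,v1:17,v2:inf,v3:20,v4:10,v5:inf,v6:inf,v7:0,v8:inf

step 1: dist = v0:inf,v1:17,v2:inf,v3:inf,v4:10,v5:inf,v6:inf,v7:0,v8:inf
step 2: dist = v0:inf,v1:17,v2:inf,v3:20,v4:10,v5:inf,v6:inf,v7:0,v8:inf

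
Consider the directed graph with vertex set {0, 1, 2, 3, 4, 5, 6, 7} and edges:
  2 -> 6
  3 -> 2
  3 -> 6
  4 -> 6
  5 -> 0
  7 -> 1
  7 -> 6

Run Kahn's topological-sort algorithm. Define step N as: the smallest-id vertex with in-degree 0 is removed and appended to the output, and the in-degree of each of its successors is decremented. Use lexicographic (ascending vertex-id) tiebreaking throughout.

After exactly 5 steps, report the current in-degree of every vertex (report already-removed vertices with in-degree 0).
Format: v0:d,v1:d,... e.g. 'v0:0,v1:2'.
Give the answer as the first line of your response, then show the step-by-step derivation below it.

v0:0,v1:1,v2:0,v3:0,v4:0,v5:0,v6:1,v7:0

step 1: output 3; order=[3]; indeg=(1,1,0,0,0,0,3,0)
step 2: output 2; order=[3,2]; indeg=(1,1,0,0,0,0,2,0)
step 3: output 4; order=[3,2,4]; indeg=(1,1,0,0,0,0,1,0)
step 4: output 5; order=[3,2,4,5]; indeg=(0,1,0,0,0,0,1,0)
step 5: output 0; order=[3,2,4,5,0]; indeg=(0,1,0,0,0,0,1,0)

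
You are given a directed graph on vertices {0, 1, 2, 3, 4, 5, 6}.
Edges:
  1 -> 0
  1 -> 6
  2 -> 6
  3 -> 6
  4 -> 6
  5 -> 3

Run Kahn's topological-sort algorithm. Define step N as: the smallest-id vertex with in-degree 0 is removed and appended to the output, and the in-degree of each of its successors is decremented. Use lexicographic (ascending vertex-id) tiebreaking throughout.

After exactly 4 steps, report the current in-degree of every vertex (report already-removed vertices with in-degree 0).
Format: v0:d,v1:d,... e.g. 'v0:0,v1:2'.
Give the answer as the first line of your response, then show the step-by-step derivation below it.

v0:0,v1:0,v2:0,v3:1,v4:0,v5:0,v6:1

step 1: output 1; order=[1]; indeg=(0,0,0,1,0,0,3)
step 2: output 0; order=[1,0]; indeg=(0,0,0,1,0,0,3)
step 3: output 2; order=[1,0,2]; indeg=(0,0,0,1,0,0,2)
step 4: output 4; order=[1,0,2,4]; indeg=(0,0,0,1,0,0,1)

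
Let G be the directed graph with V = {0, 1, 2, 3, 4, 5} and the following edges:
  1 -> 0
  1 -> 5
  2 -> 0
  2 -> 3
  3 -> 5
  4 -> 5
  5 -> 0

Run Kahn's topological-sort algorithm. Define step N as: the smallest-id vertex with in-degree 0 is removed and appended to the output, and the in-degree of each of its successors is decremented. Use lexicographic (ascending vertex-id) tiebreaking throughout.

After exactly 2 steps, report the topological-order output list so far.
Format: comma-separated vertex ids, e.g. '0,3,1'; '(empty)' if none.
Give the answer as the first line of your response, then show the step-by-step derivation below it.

1,2

step 1: output 1; order=[1]; indeg=(2,0,0,1,0,2)
step 2: output 2; order=[1,2]; indeg=(1,0,0,0,0,2)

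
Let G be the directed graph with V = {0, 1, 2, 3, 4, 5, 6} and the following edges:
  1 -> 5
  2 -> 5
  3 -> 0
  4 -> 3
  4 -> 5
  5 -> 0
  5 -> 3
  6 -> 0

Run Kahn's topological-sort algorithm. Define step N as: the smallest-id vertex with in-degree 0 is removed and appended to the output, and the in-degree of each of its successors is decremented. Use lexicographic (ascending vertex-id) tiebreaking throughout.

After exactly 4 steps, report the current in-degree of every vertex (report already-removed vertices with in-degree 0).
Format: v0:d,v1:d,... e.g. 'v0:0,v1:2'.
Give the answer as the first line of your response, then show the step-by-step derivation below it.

v0:2,v1:0,v2:0,v3:0,v4:0,v5:0,v6:0

step 1: output 1; order=[1]; indeg=(3,0,0,2,0,2,0)
step 2: output 2; order=[1,2]; indeg=(3,0,0,2,0,1,0)
step 3: output 4; order=[1,2,4]; indeg=(3,0,0,1,0,0,0)
step 4: output 5; order=[1,2,4,5]; indeg=(2,0,0,0,0,0,0)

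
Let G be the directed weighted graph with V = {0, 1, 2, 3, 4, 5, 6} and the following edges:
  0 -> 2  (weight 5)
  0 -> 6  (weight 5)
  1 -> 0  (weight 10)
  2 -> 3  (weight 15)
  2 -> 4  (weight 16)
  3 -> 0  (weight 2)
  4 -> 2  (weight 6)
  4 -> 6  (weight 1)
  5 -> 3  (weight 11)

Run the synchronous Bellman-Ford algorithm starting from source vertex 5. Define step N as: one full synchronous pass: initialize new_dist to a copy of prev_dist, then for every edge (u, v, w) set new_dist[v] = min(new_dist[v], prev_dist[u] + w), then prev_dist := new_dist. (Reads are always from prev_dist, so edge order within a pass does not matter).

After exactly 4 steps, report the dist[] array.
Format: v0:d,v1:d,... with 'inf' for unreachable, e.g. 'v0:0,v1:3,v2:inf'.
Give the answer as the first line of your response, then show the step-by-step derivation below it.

v0:13,v1:inf,v2:18,v3:11,v4:34,v5:0,v6:18

step 1: dist = v0:inf,v1:inf,v2:inf,v3:11,v4:inf,v5:0,v6:inf
step 2: dist = v0:13,v1:inf,v2:inf,v3:11,v4:inf,v5:0,v6:inf
step 3: dist = v0:13,v1:inf,v2:18,v3:11,v4:inf,v5:0,v6:18
step 4: dist = v0:13,v1:inf,v2:18,v3:11,v4:34,v5:0,v6:18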